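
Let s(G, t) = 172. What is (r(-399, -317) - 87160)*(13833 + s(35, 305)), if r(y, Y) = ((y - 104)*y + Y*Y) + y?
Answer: 2991846135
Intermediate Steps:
r(y, Y) = y + Y² + y*(-104 + y) (r(y, Y) = ((-104 + y)*y + Y²) + y = (y*(-104 + y) + Y²) + y = (Y² + y*(-104 + y)) + y = y + Y² + y*(-104 + y))
(r(-399, -317) - 87160)*(13833 + s(35, 305)) = (((-317)² + (-399)² - 103*(-399)) - 87160)*(13833 + 172) = ((100489 + 159201 + 41097) - 87160)*14005 = (300787 - 87160)*14005 = 213627*14005 = 2991846135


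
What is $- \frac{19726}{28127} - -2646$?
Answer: $\frac{74404316}{28127} \approx 2645.3$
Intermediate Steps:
$- \frac{19726}{28127} - -2646 = \left(-19726\right) \frac{1}{28127} + \left(-20538 + 23184\right) = - \frac{19726}{28127} + 2646 = \frac{74404316}{28127}$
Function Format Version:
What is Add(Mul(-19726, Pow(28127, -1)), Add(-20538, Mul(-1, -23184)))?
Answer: Rational(74404316, 28127) ≈ 2645.3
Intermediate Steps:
Add(Mul(-19726, Pow(28127, -1)), Add(-20538, Mul(-1, -23184))) = Add(Mul(-19726, Rational(1, 28127)), Add(-20538, 23184)) = Add(Rational(-19726, 28127), 2646) = Rational(74404316, 28127)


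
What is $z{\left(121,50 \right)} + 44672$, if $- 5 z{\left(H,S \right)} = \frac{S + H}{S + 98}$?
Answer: $\frac{33057109}{740} \approx 44672.0$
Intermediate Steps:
$z{\left(H,S \right)} = - \frac{H + S}{5 \left(98 + S\right)}$ ($z{\left(H,S \right)} = - \frac{\left(S + H\right) \frac{1}{S + 98}}{5} = - \frac{\left(H + S\right) \frac{1}{98 + S}}{5} = - \frac{\frac{1}{98 + S} \left(H + S\right)}{5} = - \frac{H + S}{5 \left(98 + S\right)}$)
$z{\left(121,50 \right)} + 44672 = \frac{\left(-1\right) 121 - 50}{5 \left(98 + 50\right)} + 44672 = \frac{-121 - 50}{5 \cdot 148} + 44672 = \frac{1}{5} \cdot \frac{1}{148} \left(-171\right) + 44672 = - \frac{171}{740} + 44672 = \frac{33057109}{740}$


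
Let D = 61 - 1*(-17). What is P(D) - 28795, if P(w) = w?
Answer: -28717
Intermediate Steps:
D = 78 (D = 61 + 17 = 78)
P(D) - 28795 = 78 - 28795 = -28717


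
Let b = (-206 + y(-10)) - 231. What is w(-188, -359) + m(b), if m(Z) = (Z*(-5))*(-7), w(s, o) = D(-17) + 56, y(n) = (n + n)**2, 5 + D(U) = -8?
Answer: -1252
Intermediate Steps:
D(U) = -13 (D(U) = -5 - 8 = -13)
y(n) = 4*n**2 (y(n) = (2*n)**2 = 4*n**2)
b = -37 (b = (-206 + 4*(-10)**2) - 231 = (-206 + 4*100) - 231 = (-206 + 400) - 231 = 194 - 231 = -37)
w(s, o) = 43 (w(s, o) = -13 + 56 = 43)
m(Z) = 35*Z (m(Z) = -5*Z*(-7) = 35*Z)
w(-188, -359) + m(b) = 43 + 35*(-37) = 43 - 1295 = -1252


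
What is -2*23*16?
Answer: -736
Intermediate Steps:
-2*23*16 = -46*16 = -736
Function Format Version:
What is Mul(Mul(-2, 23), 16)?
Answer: -736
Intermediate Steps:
Mul(Mul(-2, 23), 16) = Mul(-46, 16) = -736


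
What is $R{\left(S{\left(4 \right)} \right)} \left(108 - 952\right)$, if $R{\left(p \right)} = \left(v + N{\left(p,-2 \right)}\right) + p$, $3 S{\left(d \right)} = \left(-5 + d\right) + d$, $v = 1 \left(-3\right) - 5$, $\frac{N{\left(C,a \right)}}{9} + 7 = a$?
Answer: $74272$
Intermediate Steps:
$N{\left(C,a \right)} = -63 + 9 a$
$v = -8$ ($v = -3 - 5 = -8$)
$S{\left(d \right)} = - \frac{5}{3} + \frac{2 d}{3}$ ($S{\left(d \right)} = \frac{\left(-5 + d\right) + d}{3} = \frac{-5 + 2 d}{3} = - \frac{5}{3} + \frac{2 d}{3}$)
$R{\left(p \right)} = -89 + p$ ($R{\left(p \right)} = \left(-8 + \left(-63 + 9 \left(-2\right)\right)\right) + p = \left(-8 - 81\right) + p = -89 + p$)
$R{\left(S{\left(4 \right)} \right)} \left(108 - 952\right) = \left(-89 + \left(- \frac{5}{3} + \frac{2}{3} \cdot 4\right)\right) \left(108 - 952\right) = \left(-89 + \left(- \frac{5}{3} + \frac{8}{3}\right)\right) \left(-844\right) = \left(-89 + 1\right) \left(-844\right) = \left(-88\right) \left(-844\right) = 74272$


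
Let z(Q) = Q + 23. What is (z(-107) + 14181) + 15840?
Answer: 29937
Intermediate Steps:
z(Q) = 23 + Q
(z(-107) + 14181) + 15840 = ((23 - 107) + 14181) + 15840 = (-84 + 14181) + 15840 = 14097 + 15840 = 29937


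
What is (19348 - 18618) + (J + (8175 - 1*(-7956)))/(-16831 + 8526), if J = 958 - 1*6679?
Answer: 1210448/1661 ≈ 728.75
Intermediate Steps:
J = -5721 (J = 958 - 6679 = -5721)
(19348 - 18618) + (J + (8175 - 1*(-7956)))/(-16831 + 8526) = (19348 - 18618) + (-5721 + (8175 - 1*(-7956)))/(-16831 + 8526) = 730 + (-5721 + (8175 + 7956))/(-8305) = 730 + (-5721 + 16131)*(-1/8305) = 730 + 10410*(-1/8305) = 730 - 2082/1661 = 1210448/1661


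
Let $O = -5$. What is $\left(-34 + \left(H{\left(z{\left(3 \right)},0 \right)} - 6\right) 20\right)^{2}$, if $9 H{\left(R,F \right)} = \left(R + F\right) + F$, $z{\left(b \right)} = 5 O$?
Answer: $\frac{3556996}{81} \approx 43914.0$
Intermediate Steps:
$z{\left(b \right)} = -25$ ($z{\left(b \right)} = 5 \left(-5\right) = -25$)
$H{\left(R,F \right)} = \frac{R}{9} + \frac{2 F}{9}$ ($H{\left(R,F \right)} = \frac{\left(R + F\right) + F}{9} = \frac{\left(F + R\right) + F}{9} = \frac{R + 2 F}{9} = \frac{R}{9} + \frac{2 F}{9}$)
$\left(-34 + \left(H{\left(z{\left(3 \right)},0 \right)} - 6\right) 20\right)^{2} = \left(-34 + \left(\left(\frac{1}{9} \left(-25\right) + \frac{2}{9} \cdot 0\right) - 6\right) 20\right)^{2} = \left(-34 + \left(\left(- \frac{25}{9} + 0\right) - 6\right) 20\right)^{2} = \left(-34 + \left(- \frac{25}{9} - 6\right) 20\right)^{2} = \left(-34 - \frac{1580}{9}\right)^{2} = \left(- \frac{1886}{9}\right)^{2} = \frac{3556996}{81}$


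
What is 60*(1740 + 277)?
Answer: 121020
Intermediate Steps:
60*(1740 + 277) = 60*2017 = 121020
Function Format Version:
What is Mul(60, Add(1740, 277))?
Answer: 121020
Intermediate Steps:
Mul(60, Add(1740, 277)) = Mul(60, 2017) = 121020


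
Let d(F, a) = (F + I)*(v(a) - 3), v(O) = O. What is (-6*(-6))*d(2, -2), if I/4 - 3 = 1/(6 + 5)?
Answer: -28440/11 ≈ -2585.5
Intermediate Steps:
I = 136/11 (I = 12 + 4/(6 + 5) = 12 + 4/11 = 136/11 ≈ 12.364)
d(F, a) = (-3 + a)*(136/11 + F) (d(F, a) = (F + 136/11)*(a - 3) = (136/11 + F)*(-3 + a) = (-3 + a)*(136/11 + F))
(-6*(-6))*d(2, -2) = (-6*(-6))*(-408/11 - 3*2 + (136/11)*(-2) + 2*(-2)) = 36*(-408/11 - 6 - 272/11 - 4) = 36*(-790/11) = -28440/11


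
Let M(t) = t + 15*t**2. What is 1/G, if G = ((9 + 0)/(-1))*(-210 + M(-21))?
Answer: -1/57456 ≈ -1.7405e-5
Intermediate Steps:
G = -57456 (G = ((9 + 0)/(-1))*(-210 - 21*(1 + 15*(-21))) = (-1*9)*(-210 - 21*(1 - 315)) = -9*(-210 - 21*(-314)) = -9*(-210 + 6594) = -9*6384 = -57456)
1/G = 1/(-57456) = -1/57456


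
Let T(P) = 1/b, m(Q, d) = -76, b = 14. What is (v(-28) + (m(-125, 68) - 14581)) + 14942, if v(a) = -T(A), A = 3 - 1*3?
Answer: 3989/14 ≈ 284.93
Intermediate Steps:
A = 0 (A = 3 - 3 = 0)
T(P) = 1/14
v(a) = -1/14 (v(a) = -1*1/14 = -1/14)
(v(-28) + (m(-125, 68) - 14581)) + 14942 = (-1/14 + (-76 - 14581)) + 14942 = (-1/14 - 14657) + 14942 = -205199/14 + 14942 = 3989/14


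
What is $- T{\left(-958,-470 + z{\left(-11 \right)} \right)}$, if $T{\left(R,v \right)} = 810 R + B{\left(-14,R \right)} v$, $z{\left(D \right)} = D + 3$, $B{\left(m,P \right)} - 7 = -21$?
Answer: $769288$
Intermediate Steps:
$B{\left(m,P \right)} = -14$ ($B{\left(m,P \right)} = 7 - 21 = -14$)
$z{\left(D \right)} = 3 + D$
$T{\left(R,v \right)} = - 14 v + 810 R$ ($T{\left(R,v \right)} = 810 R - 14 v = - 14 v + 810 R$)
$- T{\left(-958,-470 + z{\left(-11 \right)} \right)} = - (- 14 \left(-470 + \left(3 - 11\right)\right) + 810 \left(-958\right)) = - (- 14 \left(-470 - 8\right) - 775980) = - (\left(-14\right) \left(-478\right) - 775980) = - (6692 - 775980) = \left(-1\right) \left(-769288\right) = 769288$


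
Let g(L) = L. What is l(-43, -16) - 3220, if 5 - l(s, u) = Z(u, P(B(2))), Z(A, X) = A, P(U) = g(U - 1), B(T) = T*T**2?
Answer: -3199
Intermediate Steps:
B(T) = T**3
P(U) = -1 + U (P(U) = U - 1 = -1 + U)
l(s, u) = 5 - u
l(-43, -16) - 3220 = (5 - 1*(-16)) - 3220 = (5 + 16) - 3220 = 21 - 3220 = -3199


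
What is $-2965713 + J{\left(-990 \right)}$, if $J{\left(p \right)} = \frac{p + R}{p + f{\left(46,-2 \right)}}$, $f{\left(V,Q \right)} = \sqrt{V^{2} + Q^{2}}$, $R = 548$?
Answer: $- \frac{145020378108}{48899} + \frac{221 \sqrt{530}}{244495} \approx -2.9657 \cdot 10^{6}$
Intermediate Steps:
$f{\left(V,Q \right)} = \sqrt{Q^{2} + V^{2}}$
$J{\left(p \right)} = \frac{548 + p}{p + 2 \sqrt{530}}$ ($J{\left(p \right)} = \frac{p + 548}{p + \sqrt{\left(-2\right)^{2} + 46^{2}}} = \frac{548 + p}{p + \sqrt{4 + 2116}} = \frac{548 + p}{p + \sqrt{2120}} = \frac{548 + p}{p + 2 \sqrt{530}}$)
$-2965713 + J{\left(-990 \right)} = -2965713 + \frac{548 - 990}{-990 + 2 \sqrt{530}} = -2965713 + \frac{1}{-990 + 2 \sqrt{530}} \left(-442\right) = -2965713 - \frac{442}{-990 + 2 \sqrt{530}}$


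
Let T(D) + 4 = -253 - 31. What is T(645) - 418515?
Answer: -418803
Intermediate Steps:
T(D) = -288 (T(D) = -4 + (-253 - 31) = -4 - 284 = -288)
T(645) - 418515 = -288 - 418515 = -418803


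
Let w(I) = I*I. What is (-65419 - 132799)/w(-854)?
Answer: -99109/364658 ≈ -0.27179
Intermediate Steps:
w(I) = I**2
(-65419 - 132799)/w(-854) = (-65419 - 132799)/((-854)**2) = -198218/729316 = -198218*1/729316 = -99109/364658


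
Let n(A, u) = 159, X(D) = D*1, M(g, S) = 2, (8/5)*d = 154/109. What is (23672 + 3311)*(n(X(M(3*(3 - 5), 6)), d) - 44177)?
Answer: -1187737694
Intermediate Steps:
d = 385/436 (d = 5*(154/109)/8 = 5*(154*(1/109))/8 = (5/8)*(154/109) = 385/436 ≈ 0.88303)
X(D) = D
(23672 + 3311)*(n(X(M(3*(3 - 5), 6)), d) - 44177) = (23672 + 3311)*(159 - 44177) = 26983*(-44018) = -1187737694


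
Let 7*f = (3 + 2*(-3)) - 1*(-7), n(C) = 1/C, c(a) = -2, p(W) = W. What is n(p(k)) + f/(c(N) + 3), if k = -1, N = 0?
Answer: -3/7 ≈ -0.42857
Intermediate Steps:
f = 4/7 (f = ((3 + 2*(-3)) - 1*(-7))/7 = ((3 - 6) + 7)/7 = (-3 + 7)/7 = (⅐)*4 = 4/7 ≈ 0.57143)
n(p(k)) + f/(c(N) + 3) = 1/(-1) + (4/7)/(-2 + 3) = -1 + (4/7)/1 = -1 + 1*(4/7) = -1 + 4/7 = -3/7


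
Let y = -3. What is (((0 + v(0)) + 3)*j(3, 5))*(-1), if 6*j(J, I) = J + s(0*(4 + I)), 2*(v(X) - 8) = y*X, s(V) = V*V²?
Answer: -11/2 ≈ -5.5000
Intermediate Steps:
s(V) = V³
v(X) = 8 - 3*X/2 (v(X) = 8 + (-3*X)/2 = 8 - 3*X/2)
j(J, I) = J/6 (j(J, I) = (J + (0*(4 + I))³)/6 = (J + 0³)/6 = (J + 0)/6 = J/6)
(((0 + v(0)) + 3)*j(3, 5))*(-1) = (((0 + (8 - 3/2*0)) + 3)*((⅙)*3))*(-1) = (((0 + (8 + 0)) + 3)*(½))*(-1) = (((0 + 8) + 3)*(½))*(-1) = ((8 + 3)*(½))*(-1) = (11*(½))*(-1) = (11/2)*(-1) = -11/2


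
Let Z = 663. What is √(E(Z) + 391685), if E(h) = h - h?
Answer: 19*√1085 ≈ 625.85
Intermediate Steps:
E(h) = 0
√(E(Z) + 391685) = √(0 + 391685) = √391685 = 19*√1085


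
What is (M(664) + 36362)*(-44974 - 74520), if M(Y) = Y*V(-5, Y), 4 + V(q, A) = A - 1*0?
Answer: -56712091388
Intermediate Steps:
V(q, A) = -4 + A (V(q, A) = -4 + (A - 1*0) = -4 + (A + 0) = -4 + A)
M(Y) = Y*(-4 + Y)
(M(664) + 36362)*(-44974 - 74520) = (664*(-4 + 664) + 36362)*(-44974 - 74520) = (664*660 + 36362)*(-119494) = (438240 + 36362)*(-119494) = 474602*(-119494) = -56712091388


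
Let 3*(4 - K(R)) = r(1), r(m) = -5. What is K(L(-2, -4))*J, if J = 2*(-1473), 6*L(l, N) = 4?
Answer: -16694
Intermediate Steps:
L(l, N) = 2/3 (L(l, N) = (1/6)*4 = 2/3)
K(R) = 17/3 (K(R) = 4 - 1/3*(-5) = 4 + 5/3 = 17/3)
J = -2946
K(L(-2, -4))*J = (17/3)*(-2946) = -16694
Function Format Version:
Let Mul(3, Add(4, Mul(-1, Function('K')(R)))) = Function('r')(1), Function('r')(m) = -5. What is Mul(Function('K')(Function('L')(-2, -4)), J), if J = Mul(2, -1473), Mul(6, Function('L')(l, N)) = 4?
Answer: -16694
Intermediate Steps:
Function('L')(l, N) = Rational(2, 3) (Function('L')(l, N) = Mul(Rational(1, 6), 4) = Rational(2, 3))
Function('K')(R) = Rational(17, 3) (Function('K')(R) = Add(4, Mul(Rational(-1, 3), -5)) = Add(4, Rational(5, 3)) = Rational(17, 3))
J = -2946
Mul(Function('K')(Function('L')(-2, -4)), J) = Mul(Rational(17, 3), -2946) = -16694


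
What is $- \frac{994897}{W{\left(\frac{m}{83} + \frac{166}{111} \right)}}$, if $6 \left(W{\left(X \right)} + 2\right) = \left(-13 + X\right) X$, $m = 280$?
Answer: $\frac{253338688739979}{2189455033} \approx 1.1571 \cdot 10^{5}$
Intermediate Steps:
$W{\left(X \right)} = -2 + \frac{X \left(-13 + X\right)}{6}$ ($W{\left(X \right)} = -2 + \frac{\left(-13 + X\right) X}{6} = -2 + \frac{X \left(-13 + X\right)}{6}$)
$- \frac{994897}{W{\left(\frac{m}{83} + \frac{166}{111} \right)}} = - \frac{994897}{-2 - \frac{13 \left(\frac{280}{83} + \frac{166}{111}\right)}{6} + \frac{\left(\frac{280}{83} + \frac{166}{111}\right)^{2}}{6}} = - \frac{994897}{-2 - \frac{291577}{27639} + \frac{\left(\frac{44858}{9213}\right)^{2}}{6}} = - \frac{994897}{-2 - \frac{291577}{27639} + \frac{1}{6} \cdot \frac{2012240164}{84879369}} = - \frac{994897}{-2 - \frac{291577}{27639} + \frac{1006120082}{254638107}} = - \frac{994897}{- \frac{2189455033}{254638107}} = \left(-994897\right) \left(- \frac{254638107}{2189455033}\right) = \frac{253338688739979}{2189455033}$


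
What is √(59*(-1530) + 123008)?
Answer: √32738 ≈ 180.94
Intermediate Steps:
√(59*(-1530) + 123008) = √(-90270 + 123008) = √32738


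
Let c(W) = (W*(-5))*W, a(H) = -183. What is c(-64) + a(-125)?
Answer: -20663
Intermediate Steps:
c(W) = -5*W² (c(W) = (-5*W)*W = -5*W²)
c(-64) + a(-125) = -5*(-64)² - 183 = -5*4096 - 183 = -20480 - 183 = -20663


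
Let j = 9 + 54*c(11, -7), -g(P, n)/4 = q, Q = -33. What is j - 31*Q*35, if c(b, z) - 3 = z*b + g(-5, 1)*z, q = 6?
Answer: 40890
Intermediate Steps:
g(P, n) = -24 (g(P, n) = -4*6 = -24)
c(b, z) = 3 - 24*z + b*z (c(b, z) = 3 + (z*b - 24*z) = 3 + (b*z - 24*z) = 3 + (-24*z + b*z) = 3 - 24*z + b*z)
j = 5085 (j = 9 + 54*(3 - 24*(-7) + 11*(-7)) = 9 + 54*(3 + 168 - 77) = 9 + 54*94 = 9 + 5076 = 5085)
j - 31*Q*35 = 5085 - 31*(-33)*35 = 5085 - (-1023)*35 = 5085 - 1*(-35805) = 5085 + 35805 = 40890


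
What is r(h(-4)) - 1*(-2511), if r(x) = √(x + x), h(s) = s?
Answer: 2511 + 2*I*√2 ≈ 2511.0 + 2.8284*I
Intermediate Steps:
r(x) = √2*√x (r(x) = √(2*x) = √2*√x)
r(h(-4)) - 1*(-2511) = √2*√(-4) - 1*(-2511) = √2*(2*I) + 2511 = 2*I*√2 + 2511 = 2511 + 2*I*√2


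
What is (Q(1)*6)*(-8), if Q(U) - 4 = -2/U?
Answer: -96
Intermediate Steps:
Q(U) = 4 - 2/U
(Q(1)*6)*(-8) = ((4 - 2/1)*6)*(-8) = ((4 - 2*1)*6)*(-8) = ((4 - 2)*6)*(-8) = (2*6)*(-8) = 12*(-8) = -96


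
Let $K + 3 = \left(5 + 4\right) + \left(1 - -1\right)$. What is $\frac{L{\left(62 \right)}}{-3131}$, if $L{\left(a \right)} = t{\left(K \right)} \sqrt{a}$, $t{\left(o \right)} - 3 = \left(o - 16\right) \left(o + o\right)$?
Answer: $\frac{125 \sqrt{62}}{3131} \approx 0.31436$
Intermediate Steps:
$K = 8$ ($K = -3 + \left(\left(5 + 4\right) + \left(1 - -1\right)\right) = -3 + \left(9 + \left(1 + 1\right)\right) = -3 + \left(9 + 2\right) = -3 + 11 = 8$)
$t{\left(o \right)} = 3 + 2 o \left(-16 + o\right)$ ($t{\left(o \right)} = 3 + \left(o - 16\right) \left(o + o\right) = 3 + \left(-16 + o\right) 2 o = 3 + 2 o \left(-16 + o\right)$)
$L{\left(a \right)} = - 125 \sqrt{a}$ ($L{\left(a \right)} = \left(3 - 256 + 2 \cdot 8^{2}\right) \sqrt{a} = \left(3 - 256 + 2 \cdot 64\right) \sqrt{a} = \left(3 - 256 + 128\right) \sqrt{a} = - 125 \sqrt{a}$)
$\frac{L{\left(62 \right)}}{-3131} = \frac{\left(-125\right) \sqrt{62}}{-3131} = - 125 \sqrt{62} \left(- \frac{1}{3131}\right) = \frac{125 \sqrt{62}}{3131}$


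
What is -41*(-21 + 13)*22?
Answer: 7216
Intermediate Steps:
-41*(-21 + 13)*22 = -41*(-8)*22 = 328*22 = 7216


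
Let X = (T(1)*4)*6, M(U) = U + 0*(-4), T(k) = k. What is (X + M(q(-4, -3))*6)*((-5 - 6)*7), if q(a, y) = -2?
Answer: -924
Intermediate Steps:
M(U) = U (M(U) = U + 0 = U)
X = 24 (X = (1*4)*6 = 4*6 = 24)
(X + M(q(-4, -3))*6)*((-5 - 6)*7) = (24 - 2*6)*((-5 - 6)*7) = (24 - 12)*(-11*7) = 12*(-77) = -924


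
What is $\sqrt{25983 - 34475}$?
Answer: $2 i \sqrt{2123} \approx 92.152 i$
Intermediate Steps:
$\sqrt{25983 - 34475} = \sqrt{-8492} = 2 i \sqrt{2123}$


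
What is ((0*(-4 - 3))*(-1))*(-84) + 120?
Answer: 120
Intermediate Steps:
((0*(-4 - 3))*(-1))*(-84) + 120 = ((0*(-7))*(-1))*(-84) + 120 = (0*(-1))*(-84) + 120 = 0*(-84) + 120 = 0 + 120 = 120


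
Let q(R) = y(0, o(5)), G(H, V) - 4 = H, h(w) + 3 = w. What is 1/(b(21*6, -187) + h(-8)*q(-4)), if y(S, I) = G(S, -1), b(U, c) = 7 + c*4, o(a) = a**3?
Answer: -1/785 ≈ -0.0012739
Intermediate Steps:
h(w) = -3 + w
G(H, V) = 4 + H
b(U, c) = 7 + 4*c
y(S, I) = 4 + S
q(R) = 4 (q(R) = 4 + 0 = 4)
1/(b(21*6, -187) + h(-8)*q(-4)) = 1/((7 + 4*(-187)) + (-3 - 8)*4) = 1/((7 - 748) - 11*4) = 1/(-741 - 44) = 1/(-785) = -1/785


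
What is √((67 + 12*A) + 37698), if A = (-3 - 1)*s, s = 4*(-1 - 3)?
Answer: √38533 ≈ 196.30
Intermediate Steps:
s = -16 (s = 4*(-4) = -16)
A = 64 (A = (-3 - 1)*(-16) = -4*(-16) = 64)
√((67 + 12*A) + 37698) = √((67 + 12*64) + 37698) = √((67 + 768) + 37698) = √(835 + 37698) = √38533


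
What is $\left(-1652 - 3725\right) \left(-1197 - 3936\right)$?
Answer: $27600141$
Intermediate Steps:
$\left(-1652 - 3725\right) \left(-1197 - 3936\right) = \left(-5377\right) \left(-5133\right) = 27600141$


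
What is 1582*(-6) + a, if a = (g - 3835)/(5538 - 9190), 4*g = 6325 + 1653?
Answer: -69325887/7304 ≈ -9491.5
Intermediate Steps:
g = 3989/2 (g = (6325 + 1653)/4 = (1/4)*7978 = 3989/2 ≈ 1994.5)
a = 3681/7304 (a = (3989/2 - 3835)/(5538 - 9190) = -3681/2/(-3652) = -3681/2*(-1/3652) = 3681/7304 ≈ 0.50397)
1582*(-6) + a = 1582*(-6) + 3681/7304 = -9492 + 3681/7304 = -69325887/7304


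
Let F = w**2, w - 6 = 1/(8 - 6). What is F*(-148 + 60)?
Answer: -3718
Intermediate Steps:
w = 13/2 (w = 6 + 1/(8 - 6) = 6 + 1/2 = 13/2 ≈ 6.5000)
F = 169/4 (F = (13/2)**2 = 169/4 ≈ 42.250)
F*(-148 + 60) = 169*(-148 + 60)/4 = (169/4)*(-88) = -3718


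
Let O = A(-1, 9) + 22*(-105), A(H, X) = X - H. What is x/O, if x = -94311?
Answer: 94311/2300 ≈ 41.005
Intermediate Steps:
O = -2300 (O = (9 - 1*(-1)) + 22*(-105) = (9 + 1) - 2310 = 10 - 2310 = -2300)
x/O = -94311/(-2300) = -94311*(-1/2300) = 94311/2300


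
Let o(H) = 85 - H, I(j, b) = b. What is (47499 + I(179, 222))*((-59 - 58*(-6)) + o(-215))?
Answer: 28107669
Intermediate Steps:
(47499 + I(179, 222))*((-59 - 58*(-6)) + o(-215)) = (47499 + 222)*((-59 - 58*(-6)) + (85 - 1*(-215))) = 47721*((-59 + 348) + (85 + 215)) = 47721*(289 + 300) = 47721*589 = 28107669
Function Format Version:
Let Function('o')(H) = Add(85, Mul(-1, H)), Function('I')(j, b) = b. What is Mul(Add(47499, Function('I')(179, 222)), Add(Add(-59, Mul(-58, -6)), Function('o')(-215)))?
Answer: 28107669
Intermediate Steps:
Mul(Add(47499, Function('I')(179, 222)), Add(Add(-59, Mul(-58, -6)), Function('o')(-215))) = Mul(Add(47499, 222), Add(Add(-59, Mul(-58, -6)), Add(85, Mul(-1, -215)))) = Mul(47721, Add(Add(-59, 348), Add(85, 215))) = Mul(47721, Add(289, 300)) = Mul(47721, 589) = 28107669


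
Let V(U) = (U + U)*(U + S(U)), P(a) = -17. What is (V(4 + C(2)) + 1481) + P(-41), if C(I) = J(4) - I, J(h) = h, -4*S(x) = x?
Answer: 1518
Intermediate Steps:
S(x) = -x/4
C(I) = 4 - I
V(U) = 3*U**2/2 (V(U) = (U + U)*(U - U/4) = (2*U)*(3*U/4) = 3*U**2/2)
(V(4 + C(2)) + 1481) + P(-41) = (3*(4 + (4 - 1*2))**2/2 + 1481) - 17 = (3*(4 + (4 - 2))**2/2 + 1481) - 17 = (3*(4 + 2)**2/2 + 1481) - 17 = ((3/2)*6**2 + 1481) - 17 = ((3/2)*36 + 1481) - 17 = (54 + 1481) - 17 = 1535 - 17 = 1518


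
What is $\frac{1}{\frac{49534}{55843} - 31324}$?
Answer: $- \frac{55843}{1749176598} \approx -3.1925 \cdot 10^{-5}$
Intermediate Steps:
$\frac{1}{\frac{49534}{55843} - 31324} = \frac{1}{- \frac{1749176598}{55843}} = - \frac{55843}{1749176598}$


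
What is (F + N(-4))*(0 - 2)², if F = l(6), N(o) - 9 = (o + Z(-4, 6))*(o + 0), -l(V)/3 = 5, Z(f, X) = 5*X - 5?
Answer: -360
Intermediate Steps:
Z(f, X) = -5 + 5*X
l(V) = -15 (l(V) = -3*5 = -15)
N(o) = 9 + o*(25 + o) (N(o) = 9 + (o + (-5 + 5*6))*(o + 0) = 9 + (o + (-5 + 30))*o = 9 + (o + 25)*o = 9 + (25 + o)*o = 9 + o*(25 + o))
F = -15
(F + N(-4))*(0 - 2)² = (-15 + (9 + (-4)² + 25*(-4)))*(0 - 2)² = (-15 + (9 + 16 - 100))*(-2)² = (-15 - 75)*4 = -90*4 = -360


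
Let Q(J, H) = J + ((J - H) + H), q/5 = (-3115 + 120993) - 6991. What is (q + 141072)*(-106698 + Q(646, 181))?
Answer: -73310610842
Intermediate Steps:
q = 554435 (q = 5*((-3115 + 120993) - 6991) = 5*(117878 - 6991) = 5*110887 = 554435)
Q(J, H) = 2*J (Q(J, H) = J + J = 2*J)
(q + 141072)*(-106698 + Q(646, 181)) = (554435 + 141072)*(-106698 + 2*646) = 695507*(-106698 + 1292) = 695507*(-105406) = -73310610842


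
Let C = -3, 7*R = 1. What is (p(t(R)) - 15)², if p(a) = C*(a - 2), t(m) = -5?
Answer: 36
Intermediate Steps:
R = ⅐ (R = (⅐)*1 = ⅐ ≈ 0.14286)
p(a) = 6 - 3*a (p(a) = -3*(a - 2) = -3*(-2 + a) = 6 - 3*a)
(p(t(R)) - 15)² = ((6 - 3*(-5)) - 15)² = ((6 + 15) - 15)² = (21 - 15)² = 6² = 36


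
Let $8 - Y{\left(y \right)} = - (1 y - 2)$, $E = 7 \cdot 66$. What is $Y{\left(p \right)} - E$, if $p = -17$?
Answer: $-473$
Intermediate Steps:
$E = 462$
$Y{\left(y \right)} = 6 + y$ ($Y{\left(y \right)} = 8 - - (1 y - 2) = 8 - - (y - 2) = 8 - - (-2 + y) = 8 - \left(2 - y\right) = 8 + \left(-2 + y\right) = 6 + y$)
$Y{\left(p \right)} - E = \left(6 - 17\right) - 462 = -11 - 462 = -473$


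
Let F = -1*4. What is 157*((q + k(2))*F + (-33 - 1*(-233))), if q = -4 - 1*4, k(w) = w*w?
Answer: 33912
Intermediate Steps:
F = -4
k(w) = w²
q = -8 (q = -4 - 4 = -8)
157*((q + k(2))*F + (-33 - 1*(-233))) = 157*((-8 + 2²)*(-4) + (-33 - 1*(-233))) = 157*((-8 + 4)*(-4) + (-33 + 233)) = 157*(-4*(-4) + 200) = 157*(16 + 200) = 157*216 = 33912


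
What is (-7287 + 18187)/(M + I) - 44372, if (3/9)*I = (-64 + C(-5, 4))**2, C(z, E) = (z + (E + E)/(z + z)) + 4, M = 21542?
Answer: -38304877056/863273 ≈ -44372.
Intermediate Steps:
C(z, E) = 4 + z + E/z (C(z, E) = (z + (2*E)/((2*z))) + 4 = (z + (2*E)*(1/(2*z))) + 4 = (z + E/z) + 4 = 4 + z + E/z)
I = 324723/25 (I = 3*(-64 + (4 - 5 + 4/(-5)))**2 = 3*(-64 + (4 - 5 + 4*(-1/5)))**2 = 3*(-64 + (4 - 5 - 4/5))**2 = 3*(-64 - 9/5)**2 = 3*(-329/5)**2 = 3*(108241/25) = 324723/25 ≈ 12989.)
(-7287 + 18187)/(M + I) - 44372 = (-7287 + 18187)/(21542 + 324723/25) - 44372 = 10900/(863273/25) - 44372 = 10900*(25/863273) - 44372 = 272500/863273 - 44372 = -38304877056/863273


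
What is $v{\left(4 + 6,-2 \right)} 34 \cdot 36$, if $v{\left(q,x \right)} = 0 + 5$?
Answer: $6120$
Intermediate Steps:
$v{\left(q,x \right)} = 5$
$v{\left(4 + 6,-2 \right)} 34 \cdot 36 = 5 \cdot 34 \cdot 36 = 170 \cdot 36 = 6120$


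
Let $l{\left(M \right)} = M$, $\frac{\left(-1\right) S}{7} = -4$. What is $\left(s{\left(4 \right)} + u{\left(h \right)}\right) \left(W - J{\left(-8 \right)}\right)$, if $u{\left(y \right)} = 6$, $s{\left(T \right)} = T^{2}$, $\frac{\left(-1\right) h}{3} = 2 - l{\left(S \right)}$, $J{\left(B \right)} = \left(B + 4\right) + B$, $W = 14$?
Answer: $572$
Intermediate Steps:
$S = 28$ ($S = \left(-7\right) \left(-4\right) = 28$)
$J{\left(B \right)} = 4 + 2 B$ ($J{\left(B \right)} = \left(4 + B\right) + B = 4 + 2 B$)
$h = 78$ ($h = - 3 \left(2 - 28\right) = \left(-3\right) \left(-26\right) = 78$)
$\left(s{\left(4 \right)} + u{\left(h \right)}\right) \left(W - J{\left(-8 \right)}\right) = \left(4^{2} + 6\right) \left(14 - \left(4 + 2 \left(-8\right)\right)\right) = \left(16 + 6\right) \left(14 - \left(4 - 16\right)\right) = 22 \left(14 - -12\right) = 22 \left(14 + 12\right) = 22 \cdot 26 = 572$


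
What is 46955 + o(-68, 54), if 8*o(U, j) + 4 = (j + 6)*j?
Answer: 94719/2 ≈ 47360.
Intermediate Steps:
o(U, j) = -½ + j*(6 + j)/8 (o(U, j) = -½ + ((j + 6)*j)/8 = -½ + ((6 + j)*j)/8 = -½ + (j*(6 + j))/8 = -½ + j*(6 + j)/8)
46955 + o(-68, 54) = 46955 + (-½ + (⅛)*54² + (¾)*54) = 46955 + (-½ + (⅛)*2916 + 81/2) = 46955 + (-½ + 729/2 + 81/2) = 46955 + 809/2 = 94719/2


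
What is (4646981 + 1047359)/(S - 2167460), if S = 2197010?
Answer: 569434/2955 ≈ 192.70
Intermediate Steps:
(4646981 + 1047359)/(S - 2167460) = (4646981 + 1047359)/(2197010 - 2167460) = 5694340/29550 = 5694340*(1/29550) = 569434/2955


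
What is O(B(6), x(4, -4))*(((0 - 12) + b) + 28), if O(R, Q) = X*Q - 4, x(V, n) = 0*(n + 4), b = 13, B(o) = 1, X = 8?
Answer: -116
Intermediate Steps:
x(V, n) = 0 (x(V, n) = 0*(4 + n) = 0)
O(R, Q) = -4 + 8*Q (O(R, Q) = 8*Q - 4 = -4 + 8*Q)
O(B(6), x(4, -4))*(((0 - 12) + b) + 28) = (-4 + 8*0)*(((0 - 12) + 13) + 28) = (-4 + 0)*((-12 + 13) + 28) = -4*(1 + 28) = -4*29 = -116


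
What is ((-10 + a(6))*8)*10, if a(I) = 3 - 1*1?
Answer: -640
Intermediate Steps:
a(I) = 2 (a(I) = 3 - 1 = 2)
((-10 + a(6))*8)*10 = ((-10 + 2)*8)*10 = -8*8*10 = -64*10 = -640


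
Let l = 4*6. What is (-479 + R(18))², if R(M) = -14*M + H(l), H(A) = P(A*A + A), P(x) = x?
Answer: 17161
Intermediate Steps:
l = 24
H(A) = A + A² (H(A) = A*A + A = A² + A = A + A²)
R(M) = 600 - 14*M (R(M) = -14*M + 24*(1 + 24) = -14*M + 24*25 = -14*M + 600 = 600 - 14*M)
(-479 + R(18))² = (-479 + (600 - 14*18))² = (-479 + (600 - 252))² = (-479 + 348)² = (-131)² = 17161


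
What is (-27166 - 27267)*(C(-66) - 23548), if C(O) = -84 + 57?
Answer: 1283257975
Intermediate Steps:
C(O) = -27
(-27166 - 27267)*(C(-66) - 23548) = (-27166 - 27267)*(-27 - 23548) = -54433*(-23575) = 1283257975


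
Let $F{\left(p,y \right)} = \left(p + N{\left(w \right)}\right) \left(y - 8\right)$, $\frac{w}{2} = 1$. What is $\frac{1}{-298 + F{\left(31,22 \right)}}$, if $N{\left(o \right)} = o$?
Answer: $\frac{1}{164} \approx 0.0060976$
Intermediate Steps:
$w = 2$ ($w = 2 \cdot 1 = 2$)
$F{\left(p,y \right)} = \left(-8 + y\right) \left(2 + p\right)$ ($F{\left(p,y \right)} = \left(p + 2\right) \left(y - 8\right) = \left(2 + p\right) \left(-8 + y\right) = \left(-8 + y\right) \left(2 + p\right)$)
$\frac{1}{-298 + F{\left(31,22 \right)}} = \frac{1}{-298 + \left(-16 - 248 + 2 \cdot 22 + 31 \cdot 22\right)} = \frac{1}{-298 + \left(-16 - 248 + 44 + 682\right)} = \frac{1}{-298 + 462} = \frac{1}{164}$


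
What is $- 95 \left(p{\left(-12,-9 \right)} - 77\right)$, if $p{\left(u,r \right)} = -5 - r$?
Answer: $6935$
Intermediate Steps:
$- 95 \left(p{\left(-12,-9 \right)} - 77\right) = - 95 \left(\left(-5 - -9\right) - 77\right) = - 95 \left(\left(-5 + 9\right) - 77\right) = - 95 \left(4 - 77\right) = \left(-95\right) \left(-73\right) = 6935$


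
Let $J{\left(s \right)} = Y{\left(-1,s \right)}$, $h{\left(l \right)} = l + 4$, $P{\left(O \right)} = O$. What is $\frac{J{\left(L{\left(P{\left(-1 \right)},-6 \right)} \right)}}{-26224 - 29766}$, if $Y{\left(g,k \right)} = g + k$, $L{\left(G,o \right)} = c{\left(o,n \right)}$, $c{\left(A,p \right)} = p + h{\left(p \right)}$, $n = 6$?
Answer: $- \frac{3}{11198} \approx -0.00026791$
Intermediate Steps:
$h{\left(l \right)} = 4 + l$
$c{\left(A,p \right)} = 4 + 2 p$ ($c{\left(A,p \right)} = p + \left(4 + p\right) = 4 + 2 p$)
$L{\left(G,o \right)} = 16$ ($L{\left(G,o \right)} = 4 + 2 \cdot 6 = 4 + 12 = 16$)
$J{\left(s \right)} = -1 + s$
$\frac{J{\left(L{\left(P{\left(-1 \right)},-6 \right)} \right)}}{-26224 - 29766} = \frac{-1 + 16}{-26224 - 29766} = \frac{15}{-55990} = 15 \left(- \frac{1}{55990}\right) = - \frac{3}{11198}$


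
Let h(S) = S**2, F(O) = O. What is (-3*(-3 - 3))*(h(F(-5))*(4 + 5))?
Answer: 4050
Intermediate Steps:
(-3*(-3 - 3))*(h(F(-5))*(4 + 5)) = (-3*(-3 - 3))*((-5)**2*(4 + 5)) = (-3*(-6))*(25*9) = 18*225 = 4050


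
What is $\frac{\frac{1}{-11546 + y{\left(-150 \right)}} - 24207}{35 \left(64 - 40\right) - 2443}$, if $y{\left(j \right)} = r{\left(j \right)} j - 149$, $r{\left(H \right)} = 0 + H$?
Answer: $\frac{261556634}{17320415} \approx 15.101$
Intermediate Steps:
$r{\left(H \right)} = H$
$y{\left(j \right)} = -149 + j^{2}$ ($y{\left(j \right)} = j j - 149 = j^{2} - 149 = -149 + j^{2}$)
$\frac{\frac{1}{-11546 + y{\left(-150 \right)}} - 24207}{35 \left(64 - 40\right) - 2443} = \frac{\frac{1}{-11546 - \left(149 - \left(-150\right)^{2}\right)} - 24207}{35 \left(64 - 40\right) - 2443} = \frac{\frac{1}{-11546 + \left(-149 + 22500\right)} - 24207}{35 \cdot 24 - 2443} = \frac{\frac{1}{-11546 + 22351} - 24207}{840 - 2443} = \frac{\frac{1}{10805} - 24207}{-1603} = \left(\frac{1}{10805} - 24207\right) \left(- \frac{1}{1603}\right) = \left(- \frac{261556634}{10805}\right) \left(- \frac{1}{1603}\right) = \frac{261556634}{17320415}$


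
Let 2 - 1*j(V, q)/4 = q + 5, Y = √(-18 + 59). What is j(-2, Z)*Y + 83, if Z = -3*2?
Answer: 83 + 12*√41 ≈ 159.84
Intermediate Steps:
Z = -6
Y = √41 ≈ 6.4031
j(V, q) = -12 - 4*q (j(V, q) = 8 - 4*(q + 5) = 8 - 4*(5 + q) = 8 + (-20 - 4*q) = -12 - 4*q)
j(-2, Z)*Y + 83 = (-12 - 4*(-6))*√41 + 83 = (-12 + 24)*√41 + 83 = 12*√41 + 83 = 83 + 12*√41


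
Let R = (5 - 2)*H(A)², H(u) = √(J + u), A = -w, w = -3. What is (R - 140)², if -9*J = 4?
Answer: 157609/9 ≈ 17512.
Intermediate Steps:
J = -4/9 (J = -⅑*4 = -4/9 ≈ -0.44444)
A = 3 (A = -1*(-3) = 3)
H(u) = √(-4/9 + u)
R = 23/3 (R = (5 - 2)*(√(-4 + 9*3)/3)² = 3*(√(-4 + 27)/3)² = 3*(√23/3)² = 3*(23/9) = 23/3 ≈ 7.6667)
(R - 140)² = (23/3 - 140)² = (-397/3)² = 157609/9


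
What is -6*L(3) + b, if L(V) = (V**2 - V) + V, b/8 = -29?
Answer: -286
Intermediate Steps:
b = -232 (b = 8*(-29) = -232)
L(V) = V**2
-6*L(3) + b = -6*3**2 - 232 = -6*9 - 232 = -54 - 232 = -286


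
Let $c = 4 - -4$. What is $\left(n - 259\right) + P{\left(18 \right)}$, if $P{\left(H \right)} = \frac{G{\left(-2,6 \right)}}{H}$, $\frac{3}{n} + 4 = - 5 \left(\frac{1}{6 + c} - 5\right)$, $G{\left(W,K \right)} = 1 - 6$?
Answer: $- \frac{1348007}{5202} \approx -259.13$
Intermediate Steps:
$G{\left(W,K \right)} = -5$ ($G{\left(W,K \right)} = 1 - 6 = -5$)
$c = 8$ ($c = 4 + 4 = 8$)
$n = \frac{42}{289}$ ($n = \frac{3}{-4 - 5 \left(\frac{1}{6 + 8} - 5\right)} = \frac{3}{-4 - 5 \left(\frac{1}{14} - 5\right)} = \frac{3}{-4 - - \frac{345}{14}} = \frac{3}{-4 + \frac{345}{14}} = \frac{3}{\frac{289}{14}} = 3 \cdot \frac{14}{289} = \frac{42}{289} \approx 0.14533$)
$P{\left(H \right)} = - \frac{5}{H}$
$\left(n - 259\right) + P{\left(18 \right)} = \left(\frac{42}{289} - 259\right) - \frac{5}{18} = - \frac{74809}{289} - \frac{5}{18} = - \frac{1348007}{5202}$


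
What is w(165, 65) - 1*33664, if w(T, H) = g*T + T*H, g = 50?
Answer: -14689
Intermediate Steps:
w(T, H) = 50*T + H*T (w(T, H) = 50*T + T*H = 50*T + H*T)
w(165, 65) - 1*33664 = 165*(50 + 65) - 1*33664 = 165*115 - 33664 = 18975 - 33664 = -14689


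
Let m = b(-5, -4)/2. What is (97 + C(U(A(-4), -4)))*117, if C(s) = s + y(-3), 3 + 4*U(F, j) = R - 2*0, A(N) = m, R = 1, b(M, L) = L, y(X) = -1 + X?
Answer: 21645/2 ≈ 10823.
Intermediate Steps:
m = -2 (m = -4/2 = -4*½ = -2)
A(N) = -2
U(F, j) = -½ (U(F, j) = -¾ + (1 - 2*0)/4 = -¾ + (1 + 0)/4 = -¾ + (¼)*1 = -¾ + ¼ = -½)
C(s) = -4 + s (C(s) = s + (-1 - 3) = s - 4 = -4 + s)
(97 + C(U(A(-4), -4)))*117 = (97 + (-4 - ½))*117 = (97 - 9/2)*117 = (185/2)*117 = 21645/2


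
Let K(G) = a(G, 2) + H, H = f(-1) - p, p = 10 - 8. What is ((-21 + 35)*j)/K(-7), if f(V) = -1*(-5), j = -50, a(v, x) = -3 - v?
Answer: -100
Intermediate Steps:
p = 2
f(V) = 5
H = 3 (H = 5 - 1*2 = 5 - 2 = 3)
K(G) = -G (K(G) = (-3 - G) + 3 = -G)
((-21 + 35)*j)/K(-7) = ((-21 + 35)*(-50))/((-1*(-7))) = (14*(-50))/7 = -700*1/7 = -100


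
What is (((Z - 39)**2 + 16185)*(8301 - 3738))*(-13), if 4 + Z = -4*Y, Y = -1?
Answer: -1050302214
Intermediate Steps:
Z = 0 (Z = -4 - 4*(-1) = -4 + 4 = 0)
(((Z - 39)**2 + 16185)*(8301 - 3738))*(-13) = (((0 - 39)**2 + 16185)*(8301 - 3738))*(-13) = (((-39)**2 + 16185)*4563)*(-13) = ((1521 + 16185)*4563)*(-13) = (17706*4563)*(-13) = 80792478*(-13) = -1050302214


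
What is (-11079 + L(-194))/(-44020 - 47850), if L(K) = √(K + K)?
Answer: 11079/91870 - I*√97/45935 ≈ 0.12059 - 0.00021441*I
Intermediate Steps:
L(K) = √2*√K (L(K) = √(2*K) = √2*√K)
(-11079 + L(-194))/(-44020 - 47850) = (-11079 + √2*√(-194))/(-44020 - 47850) = (-11079 + √2*(I*√194))/(-91870) = (-11079 + 2*I*√97)*(-1/91870) = 11079/91870 - I*√97/45935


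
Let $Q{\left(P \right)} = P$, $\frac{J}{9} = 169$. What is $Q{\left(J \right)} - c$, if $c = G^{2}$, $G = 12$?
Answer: $1377$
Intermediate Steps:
$J = 1521$ ($J = 9 \cdot 169 = 1521$)
$c = 144$ ($c = 12^{2} = 144$)
$Q{\left(J \right)} - c = 1521 - 144 = 1377$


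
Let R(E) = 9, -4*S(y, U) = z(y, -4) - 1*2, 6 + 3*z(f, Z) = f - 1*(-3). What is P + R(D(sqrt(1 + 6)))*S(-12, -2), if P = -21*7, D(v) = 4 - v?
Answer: -525/4 ≈ -131.25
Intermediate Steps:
z(f, Z) = -1 + f/3 (z(f, Z) = -2 + (f - 1*(-3))/3 = -2 + (f + 3)/3 = -2 + (3 + f)/3 = -2 + (1 + f/3) = -1 + f/3)
P = -147
S(y, U) = 3/4 - y/12 (S(y, U) = -((-1 + y/3) - 1*2)/4 = -((-1 + y/3) - 2)/4 = -(-3 + y/3)/4 = 3/4 - y/12)
P + R(D(sqrt(1 + 6)))*S(-12, -2) = -147 + 9*(3/4 - 1/12*(-12)) = -147 + 9*(3/4 + 1) = -147 + 9*(7/4) = -147 + 63/4 = -525/4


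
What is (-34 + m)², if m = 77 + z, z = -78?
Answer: 1225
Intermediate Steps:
m = -1 (m = 77 - 78 = -1)
(-34 + m)² = (-34 - 1)² = (-35)² = 1225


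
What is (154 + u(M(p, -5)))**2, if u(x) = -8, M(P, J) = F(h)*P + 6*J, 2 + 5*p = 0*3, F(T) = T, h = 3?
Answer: 21316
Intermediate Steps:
p = -2/5 (p = -2/5 + (0*3)/5 = -2/5 + (1/5)*0 = -2/5 + 0 = -2/5 ≈ -0.40000)
M(P, J) = 3*P + 6*J
(154 + u(M(p, -5)))**2 = (154 - 8)**2 = 146**2 = 21316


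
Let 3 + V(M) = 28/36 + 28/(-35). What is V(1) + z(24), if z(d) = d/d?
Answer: -91/45 ≈ -2.0222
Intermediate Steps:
V(M) = -136/45 (V(M) = -3 + (28/36 + 28/(-35)) = -3 + (28*(1/36) + 28*(-1/35)) = -3 + (7/9 - ⅘) = -3 - 1/45 = -136/45)
z(d) = 1
V(1) + z(24) = -136/45 + 1 = -91/45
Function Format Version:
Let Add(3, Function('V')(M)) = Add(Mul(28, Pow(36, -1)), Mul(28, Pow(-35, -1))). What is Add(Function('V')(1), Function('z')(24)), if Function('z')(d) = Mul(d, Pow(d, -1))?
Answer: Rational(-91, 45) ≈ -2.0222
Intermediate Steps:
Function('V')(M) = Rational(-136, 45) (Function('V')(M) = Add(-3, Add(Mul(28, Pow(36, -1)), Mul(28, Pow(-35, -1)))) = Add(-3, Add(Mul(28, Rational(1, 36)), Mul(28, Rational(-1, 35)))) = Add(-3, Add(Rational(7, 9), Rational(-4, 5))) = Add(-3, Rational(-1, 45)) = Rational(-136, 45))
Function('z')(d) = 1
Add(Function('V')(1), Function('z')(24)) = Add(Rational(-136, 45), 1) = Rational(-91, 45)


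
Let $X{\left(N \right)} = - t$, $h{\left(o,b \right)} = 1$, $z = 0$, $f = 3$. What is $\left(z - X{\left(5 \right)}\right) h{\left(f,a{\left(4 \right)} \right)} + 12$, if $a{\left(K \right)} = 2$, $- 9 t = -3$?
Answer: $\frac{37}{3} \approx 12.333$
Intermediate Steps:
$t = \frac{1}{3}$ ($t = \left(- \frac{1}{9}\right) \left(-3\right) = \frac{1}{3} \approx 0.33333$)
$X{\left(N \right)} = - \frac{1}{3}$ ($X{\left(N \right)} = \left(-1\right) \frac{1}{3} = - \frac{1}{3}$)
$\left(z - X{\left(5 \right)}\right) h{\left(f,a{\left(4 \right)} \right)} + 12 = \left(0 - - \frac{1}{3}\right) 1 + 12 = \left(0 + \frac{1}{3}\right) 1 + 12 = \frac{1}{3} \cdot 1 + 12 = \frac{1}{3} + 12 = \frac{37}{3}$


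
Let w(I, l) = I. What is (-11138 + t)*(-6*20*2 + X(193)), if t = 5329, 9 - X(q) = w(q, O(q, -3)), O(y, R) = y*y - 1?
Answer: 2463016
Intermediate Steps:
O(y, R) = -1 + y**2 (O(y, R) = y**2 - 1 = -1 + y**2)
X(q) = 9 - q
(-11138 + t)*(-6*20*2 + X(193)) = (-11138 + 5329)*(-6*20*2 + (9 - 1*193)) = -5809*(-120*2 + (9 - 193)) = -5809*(-240 - 184) = -5809*(-424) = 2463016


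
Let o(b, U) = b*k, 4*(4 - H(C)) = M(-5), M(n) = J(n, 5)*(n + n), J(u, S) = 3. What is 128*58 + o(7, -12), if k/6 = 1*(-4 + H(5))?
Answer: 7739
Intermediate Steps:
M(n) = 6*n (M(n) = 3*(n + n) = 3*(2*n) = 6*n)
H(C) = 23/2 (H(C) = 4 - 3*(-5)/2 = 4 - 1/4*(-30) = 4 + 15/2 = 23/2)
k = 45 (k = 6*(1*(-4 + 23/2)) = 6*(1*(15/2)) = 6*(15/2) = 45)
o(b, U) = 45*b (o(b, U) = b*45 = 45*b)
128*58 + o(7, -12) = 128*58 + 45*7 = 7424 + 315 = 7739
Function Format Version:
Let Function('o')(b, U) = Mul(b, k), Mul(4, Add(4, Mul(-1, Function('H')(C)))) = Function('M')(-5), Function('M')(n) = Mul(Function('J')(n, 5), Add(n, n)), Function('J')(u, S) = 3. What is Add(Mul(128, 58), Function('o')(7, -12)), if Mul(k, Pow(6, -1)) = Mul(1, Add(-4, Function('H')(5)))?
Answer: 7739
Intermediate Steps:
Function('M')(n) = Mul(6, n) (Function('M')(n) = Mul(3, Add(n, n)) = Mul(3, Mul(2, n)) = Mul(6, n))
Function('H')(C) = Rational(23, 2) (Function('H')(C) = Add(4, Mul(Rational(-1, 4), Mul(6, -5))) = Add(4, Mul(Rational(-1, 4), -30)) = Add(4, Rational(15, 2)) = Rational(23, 2))
k = 45 (k = Mul(6, Mul(1, Add(-4, Rational(23, 2)))) = Mul(6, Mul(1, Rational(15, 2))) = Mul(6, Rational(15, 2)) = 45)
Function('o')(b, U) = Mul(45, b) (Function('o')(b, U) = Mul(b, 45) = Mul(45, b))
Add(Mul(128, 58), Function('o')(7, -12)) = Add(Mul(128, 58), Mul(45, 7)) = Add(7424, 315) = 7739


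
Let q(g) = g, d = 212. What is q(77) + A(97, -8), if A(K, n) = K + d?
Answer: 386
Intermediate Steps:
A(K, n) = 212 + K (A(K, n) = K + 212 = 212 + K)
q(77) + A(97, -8) = 77 + (212 + 97) = 77 + 309 = 386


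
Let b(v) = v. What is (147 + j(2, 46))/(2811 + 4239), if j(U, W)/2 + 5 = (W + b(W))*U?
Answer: 101/1410 ≈ 0.071631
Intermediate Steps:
j(U, W) = -10 + 4*U*W (j(U, W) = -10 + 2*((W + W)*U) = -10 + 2*((2*W)*U) = -10 + 2*(2*U*W) = -10 + 4*U*W)
(147 + j(2, 46))/(2811 + 4239) = (147 + (-10 + 4*2*46))/(2811 + 4239) = (147 + (-10 + 368))/7050 = (147 + 358)*(1/7050) = 505*(1/7050) = 101/1410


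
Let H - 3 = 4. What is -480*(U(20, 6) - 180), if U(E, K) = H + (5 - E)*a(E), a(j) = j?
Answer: 227040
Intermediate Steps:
H = 7 (H = 3 + 4 = 7)
U(E, K) = 7 + E*(5 - E) (U(E, K) = 7 + (5 - E)*E = 7 + E*(5 - E))
-480*(U(20, 6) - 180) = -480*((7 - 1*20² + 5*20) - 180) = -480*((7 - 1*400 + 100) - 180) = -480*((7 - 400 + 100) - 180) = -480*(-293 - 180) = -480*(-473) = 227040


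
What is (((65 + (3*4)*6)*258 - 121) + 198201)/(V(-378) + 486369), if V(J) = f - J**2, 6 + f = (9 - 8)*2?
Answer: 233426/343481 ≈ 0.67959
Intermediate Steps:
f = -4 (f = -6 + (9 - 8)*2 = -6 + 1*2 = -6 + 2 = -4)
V(J) = -4 - J**2
(((65 + (3*4)*6)*258 - 121) + 198201)/(V(-378) + 486369) = (((65 + (3*4)*6)*258 - 121) + 198201)/((-4 - 1*(-378)**2) + 486369) = (((65 + 12*6)*258 - 121) + 198201)/((-4 - 1*142884) + 486369) = (((65 + 72)*258 - 121) + 198201)/((-4 - 142884) + 486369) = ((137*258 - 121) + 198201)/(-142888 + 486369) = ((35346 - 121) + 198201)/343481 = (35225 + 198201)*(1/343481) = 233426*(1/343481) = 233426/343481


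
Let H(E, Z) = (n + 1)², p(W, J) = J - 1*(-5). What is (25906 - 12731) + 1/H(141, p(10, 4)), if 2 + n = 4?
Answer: 118576/9 ≈ 13175.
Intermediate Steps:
n = 2 (n = -2 + 4 = 2)
p(W, J) = 5 + J (p(W, J) = J + 5 = 5 + J)
H(E, Z) = 9 (H(E, Z) = (2 + 1)² = 3² = 9)
(25906 - 12731) + 1/H(141, p(10, 4)) = (25906 - 12731) + 1/9 = 13175 + ⅑ = 118576/9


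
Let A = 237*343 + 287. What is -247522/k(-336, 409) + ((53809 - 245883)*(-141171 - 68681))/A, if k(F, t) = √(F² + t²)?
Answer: 20153556524/40789 - 247522*√280177/280177 ≈ 4.9363e+5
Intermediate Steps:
A = 81578 (A = 81291 + 287 = 81578)
-247522/k(-336, 409) + ((53809 - 245883)*(-141171 - 68681))/A = -247522/√((-336)² + 409²) + ((53809 - 245883)*(-141171 - 68681))/81578 = -247522/√(112896 + 167281) - 192074*(-209852)*(1/81578) = -247522*√280177/280177 + 40307113048*(1/81578) = -247522*√280177/280177 + 20153556524/40789 = 20153556524/40789 - 247522*√280177/280177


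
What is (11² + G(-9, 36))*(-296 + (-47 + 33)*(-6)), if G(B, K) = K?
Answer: -33284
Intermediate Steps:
(11² + G(-9, 36))*(-296 + (-47 + 33)*(-6)) = (11² + 36)*(-296 + (-47 + 33)*(-6)) = (121 + 36)*(-296 - 14*(-6)) = 157*(-296 + 84) = 157*(-212) = -33284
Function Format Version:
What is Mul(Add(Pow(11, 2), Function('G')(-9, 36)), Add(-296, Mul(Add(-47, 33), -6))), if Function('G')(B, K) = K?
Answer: -33284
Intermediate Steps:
Mul(Add(Pow(11, 2), Function('G')(-9, 36)), Add(-296, Mul(Add(-47, 33), -6))) = Mul(Add(Pow(11, 2), 36), Add(-296, Mul(Add(-47, 33), -6))) = Mul(Add(121, 36), Add(-296, Mul(-14, -6))) = Mul(157, Add(-296, 84)) = Mul(157, -212) = -33284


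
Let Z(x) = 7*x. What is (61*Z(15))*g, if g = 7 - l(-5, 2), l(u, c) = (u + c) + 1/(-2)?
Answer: 134505/2 ≈ 67253.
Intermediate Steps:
l(u, c) = -½ + c + u (l(u, c) = (c + u) - ½ = -½ + c + u)
g = 21/2 (g = 7 - (-½ + 2 - 5) = 7 - 1*(-7/2) = 7 + 7/2 = 21/2 ≈ 10.500)
(61*Z(15))*g = (61*(7*15))*(21/2) = (61*105)*(21/2) = 6405*(21/2) = 134505/2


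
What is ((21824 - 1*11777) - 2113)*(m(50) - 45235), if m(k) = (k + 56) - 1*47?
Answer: -358426384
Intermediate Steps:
m(k) = 9 + k (m(k) = (56 + k) - 47 = 9 + k)
((21824 - 1*11777) - 2113)*(m(50) - 45235) = ((21824 - 1*11777) - 2113)*((9 + 50) - 45235) = ((21824 - 11777) - 2113)*(59 - 45235) = (10047 - 2113)*(-45176) = 7934*(-45176) = -358426384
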